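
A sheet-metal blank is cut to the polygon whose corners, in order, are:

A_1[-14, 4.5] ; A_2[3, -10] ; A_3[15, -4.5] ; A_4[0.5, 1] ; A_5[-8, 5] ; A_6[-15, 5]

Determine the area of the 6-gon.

164.125

Apply the shoelace formula: 2A = Σ (x_i·y_{i+1} − x_{i+1}·y_i), indices taken mod 6.
Σ = (126.5) + (136.5) + (17.25) + (10.5) + (35) + (2.5) = 328.25
Area = |Σ|/2 = 164.125.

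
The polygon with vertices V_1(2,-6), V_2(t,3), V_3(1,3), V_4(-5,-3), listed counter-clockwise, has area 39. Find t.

3

Write out the shoelace sum; only the two edges meeting at V_2 involve t:
2·Area = [(2·3 − t·(-6)) + (t·3 − 1·3)] + 48
       = 9·t + 51 = 78
⇒ t = 3.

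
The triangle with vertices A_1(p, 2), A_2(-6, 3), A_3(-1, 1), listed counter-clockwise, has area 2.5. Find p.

-1

The doubled signed area Σ (x_i y_{i+1} − x_{i+1} y_i) is linear in p.
With p=0 it equals 7; the coefficient of p is 2 (from the two edges through A_1).
So 2·p + 7 = 2·2.5 = 5 ⇒ p = -1.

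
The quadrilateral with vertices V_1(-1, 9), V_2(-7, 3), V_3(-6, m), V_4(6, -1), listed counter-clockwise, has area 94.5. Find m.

-4

Write out the shoelace sum; only the two edges meeting at V_3 involve m:
2·Area = [((-7)·m − (-6)·3) + ((-6)·(-1) − 6·m)] + 113
       = -13·m + 137 = 189
⇒ m = -4.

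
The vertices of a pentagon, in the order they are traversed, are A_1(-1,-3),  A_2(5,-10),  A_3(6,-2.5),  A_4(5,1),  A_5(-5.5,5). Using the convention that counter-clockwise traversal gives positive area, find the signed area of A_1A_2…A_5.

71.5

Apply the shoelace (surveyor's) formula: 2A = Σ (x_i·y_{i+1} − x_{i+1}·y_i), indices taken mod 5.
Σ = (25) + (47.5) + (18.5) + (30.5) + (21.5) = 143
Signed area = Σ/2 = 71.5 (positive ⇒ counter-clockwise traversal).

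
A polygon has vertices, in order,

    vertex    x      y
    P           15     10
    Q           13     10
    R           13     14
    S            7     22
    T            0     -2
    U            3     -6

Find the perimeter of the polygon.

|PQ| = √((-2)² + (0)²) = √4 = 2
|QR| = √((0)² + (4)²) = √16 = 4
|RS| = √((-6)² + (8)²) = √100 = 10
|ST| = √((-7)² + (-24)²) = √625 = 25
|TU| = √((3)² + (-4)²) = √25 = 5
|UP| = √((12)² + (16)²) = √400 = 20
Perimeter = 2 + 4 + 10 + 25 + 5 + 20 = 66.

66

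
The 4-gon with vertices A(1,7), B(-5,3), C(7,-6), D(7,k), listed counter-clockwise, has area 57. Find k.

The doubled signed area Σ (x_i y_{i+1} − x_{i+1} y_i) is linear in k.
With k=0 it equals 138; the coefficient of k is 6 (from the two edges through D).
So 6·k + 138 = 2·57 = 114 ⇒ k = -4.

-4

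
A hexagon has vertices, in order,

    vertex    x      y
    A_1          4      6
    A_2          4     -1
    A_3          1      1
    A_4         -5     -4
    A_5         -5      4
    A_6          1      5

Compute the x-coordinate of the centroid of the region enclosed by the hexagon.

-27/35

Apply Gauss's area formula. First the cross-terms c_i = x_i·y_{i+1} − x_{i+1}·y_i:
  -28, 5, 1, -40, -29, -14  ⇒  2A = -105, A = -52.5.
Then Σ (x_i + x_{i+1})·c_i = 243, so x̄ = 243 / (6·(-52.5)) = -27/35.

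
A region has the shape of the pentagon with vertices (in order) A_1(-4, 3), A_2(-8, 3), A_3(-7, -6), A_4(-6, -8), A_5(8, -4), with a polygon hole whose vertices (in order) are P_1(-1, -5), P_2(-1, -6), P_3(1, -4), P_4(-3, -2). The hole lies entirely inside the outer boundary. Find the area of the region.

Outer boundary:
Apply Gauss's area formula: 2A = Σ (x_i·y_{i+1} − x_{i+1}·y_i), indices taken mod 5.
A_1→A_2: (-4)(3) − (-8)(3) = 12
A_2→A_3: (-8)(-6) − (-7)(3) = 69
A_3→A_4: (-7)(-8) − (-6)(-6) = 20
A_4→A_5: (-6)(-4) − (8)(-8) = 88
A_5→A_1: (8)(3) − (-4)(-4) = 8
Σ = 197
Area = |Σ|/2 = 98.5.
Hole:
Σ = (1) + (10) + (-14) + (13) = 10
Area = |Σ|/2 = 5.
Net area = 98.5 − 5 = 93.5.

93.5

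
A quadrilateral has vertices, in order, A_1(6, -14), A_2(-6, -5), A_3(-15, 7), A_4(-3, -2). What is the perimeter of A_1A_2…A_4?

|A_1A_2| = √((-12)² + (9)²) = √225 = 15
|A_2A_3| = √((-9)² + (12)²) = √225 = 15
|A_3A_4| = √((12)² + (-9)²) = √225 = 15
|A_4A_1| = √((9)² + (-12)²) = √225 = 15
Perimeter = 15 + 15 + 15 + 15 = 60.

60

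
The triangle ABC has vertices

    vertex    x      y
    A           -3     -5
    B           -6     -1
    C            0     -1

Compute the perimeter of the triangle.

|AB| = √((-3)² + (4)²) = √25 = 5
|BC| = √((6)² + (0)²) = √36 = 6
|CA| = √((-3)² + (-4)²) = √25 = 5
Perimeter = 5 + 6 + 5 = 16.

16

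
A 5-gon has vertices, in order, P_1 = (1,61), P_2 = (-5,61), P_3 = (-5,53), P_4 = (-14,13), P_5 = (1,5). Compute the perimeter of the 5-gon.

128

|P_1P_2| = √((-6)² + (0)²) = √36 = 6
|P_2P_3| = √((0)² + (-8)²) = √64 = 8
|P_3P_4| = √((-9)² + (-40)²) = √1681 = 41
|P_4P_5| = √((15)² + (-8)²) = √289 = 17
|P_5P_1| = √((0)² + (56)²) = √3136 = 56
Perimeter = 6 + 8 + 41 + 17 + 56 = 128.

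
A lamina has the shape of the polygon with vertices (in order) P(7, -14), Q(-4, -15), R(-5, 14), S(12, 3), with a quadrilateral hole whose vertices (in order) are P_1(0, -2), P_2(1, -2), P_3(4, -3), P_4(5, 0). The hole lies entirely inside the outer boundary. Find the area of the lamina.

326

Outer boundary:
Apply the shoelace (surveyor's) formula: 2A = Σ (x_i·y_{i+1} − x_{i+1}·y_i), indices taken mod 4.
Σ = (-161) + (-131) + (-183) + (-189) = -664
Area = |Σ|/2 = 332.
Hole:
Apply the shoelace formula: 2A = Σ (x_i·y_{i+1} − x_{i+1}·y_i), indices taken mod 4.
Σ = (2) + (5) + (15) + (-10) = 12
Area = |Σ|/2 = 6.
Net area = 332 − 6 = 326.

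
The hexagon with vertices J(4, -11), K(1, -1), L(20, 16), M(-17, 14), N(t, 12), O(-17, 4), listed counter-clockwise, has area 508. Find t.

The doubled signed area Σ (x_i y_{i+1} − x_{i+1} y_i) is linear in t.
With t=0 it equals 766; the coefficient of t is -10 (from the two edges through N).
So -10·t + 766 = 2·508 = 1016 ⇒ t = -25.

-25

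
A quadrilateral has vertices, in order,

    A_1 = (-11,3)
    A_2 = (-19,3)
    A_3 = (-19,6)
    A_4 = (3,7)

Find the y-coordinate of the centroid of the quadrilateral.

736/147

Apply Gauss's area formula. First the cross-terms c_i = x_i·y_{i+1} − x_{i+1}·y_i:
  24, -57, -151, 86  ⇒  2A = -98, A = -49.
Then Σ (y_i + y_{i+1})·c_i = -1472, so ȳ = -1472 / (6·(-49)) = 736/147.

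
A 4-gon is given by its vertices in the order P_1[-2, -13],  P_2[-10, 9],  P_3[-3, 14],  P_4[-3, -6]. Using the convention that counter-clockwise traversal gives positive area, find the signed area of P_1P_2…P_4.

-87

Apply the surveyor's formula: 2A = Σ (x_i·y_{i+1} − x_{i+1}·y_i), indices taken mod 4.
Σ = (-148) + (-113) + (60) + (27) = -174
Signed area = Σ/2 = -87 (negative ⇒ clockwise traversal).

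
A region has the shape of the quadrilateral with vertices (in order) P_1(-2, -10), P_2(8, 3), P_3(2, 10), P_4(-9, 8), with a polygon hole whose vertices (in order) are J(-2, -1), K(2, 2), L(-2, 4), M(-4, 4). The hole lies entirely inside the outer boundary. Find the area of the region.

165

Outer boundary:
Apply the shoelace formula: 2A = Σ (x_i·y_{i+1} − x_{i+1}·y_i), indices taken mod 4.
Σ = (74) + (74) + (106) + (106) = 360
Area = |Σ|/2 = 180.
Hole:
Apply the shoelace formula: 2A = Σ (x_i·y_{i+1} − x_{i+1}·y_i), indices taken mod 4.
Σ = (-2) + (12) + (8) + (12) = 30
Area = |Σ|/2 = 15.
Net area = 180 − 15 = 165.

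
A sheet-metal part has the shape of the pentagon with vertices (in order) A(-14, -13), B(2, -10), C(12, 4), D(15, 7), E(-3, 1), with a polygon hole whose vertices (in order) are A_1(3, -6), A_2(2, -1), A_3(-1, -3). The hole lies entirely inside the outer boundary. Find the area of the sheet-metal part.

195

Outer boundary:
Apply the surveyor's formula: 2A = Σ (x_i·y_{i+1} − x_{i+1}·y_i), indices taken mod 5.
Σ = (166) + (128) + (24) + (36) + (53) = 407
Area = |Σ|/2 = 203.5.
Hole:
Apply the shoelace (surveyor's) formula: 2A = Σ (x_i·y_{i+1} − x_{i+1}·y_i), indices taken mod 3.
Σ = (9) + (-7) + (15) = 17
Area = |Σ|/2 = 8.5.
Net area = 203.5 − 8.5 = 195.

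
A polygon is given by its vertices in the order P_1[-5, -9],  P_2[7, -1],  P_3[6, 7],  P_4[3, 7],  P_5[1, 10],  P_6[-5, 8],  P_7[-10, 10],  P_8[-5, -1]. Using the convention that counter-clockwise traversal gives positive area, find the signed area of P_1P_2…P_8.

Σ = (68) + (55) + (21) + (23) + (58) + (30) + (60) + (40) = 355
Signed area = Σ/2 = 177.5 (positive ⇒ counter-clockwise traversal).

177.5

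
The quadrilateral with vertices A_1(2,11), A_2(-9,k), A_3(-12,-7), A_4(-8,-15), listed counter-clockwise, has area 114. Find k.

0

The doubled signed area Σ (x_i y_{i+1} − x_{i+1} y_i) is linear in k.
With k=0 it equals 228; the coefficient of k is 14 (from the two edges through A_2).
So 14·k + 228 = 2·114 = 228 ⇒ k = 0.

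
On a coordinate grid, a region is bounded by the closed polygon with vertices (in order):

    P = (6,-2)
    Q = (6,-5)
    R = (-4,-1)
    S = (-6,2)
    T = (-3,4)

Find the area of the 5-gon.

Σ = (-18) + (-26) + (-14) + (-18) + (-18) = -94
Area = |Σ|/2 = 47.

47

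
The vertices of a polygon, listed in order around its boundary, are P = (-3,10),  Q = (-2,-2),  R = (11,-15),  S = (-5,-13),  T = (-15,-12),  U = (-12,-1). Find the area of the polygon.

Cross-terms: 26, 52, -218, -135, -129, -123  ⇒  Σ = -527
Area = |Σ|/2 = 263.5.

263.5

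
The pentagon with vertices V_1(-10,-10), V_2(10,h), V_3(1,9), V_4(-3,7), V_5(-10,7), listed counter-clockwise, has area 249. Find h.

Write out the shoelace sum; only the two edges meeting at V_2 involve h:
2·Area = [((-10)·h − 10·(-10)) + (10·9 − 1·h)] + 253
       = -11·h + 443 = 498
⇒ h = -5.

-5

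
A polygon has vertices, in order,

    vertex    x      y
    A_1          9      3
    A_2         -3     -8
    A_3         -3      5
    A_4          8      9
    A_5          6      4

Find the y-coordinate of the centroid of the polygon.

Apply the surveyor's formula. First the cross-terms c_i = x_i·y_{i+1} − x_{i+1}·y_i:
  -63, -39, -67, -22, -18  ⇒  2A = -209, A = -104.5.
Then Σ (y_i + y_{i+1})·c_i = -918, so ȳ = -918 / (6·(-104.5)) = 306/209.

306/209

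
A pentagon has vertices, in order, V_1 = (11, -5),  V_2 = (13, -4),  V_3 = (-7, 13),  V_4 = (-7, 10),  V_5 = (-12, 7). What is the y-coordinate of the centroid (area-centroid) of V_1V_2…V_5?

Apply Gauss's area formula. First the cross-terms c_i = x_i·y_{i+1} − x_{i+1}·y_i:
  21, 141, 21, 71, -17  ⇒  2A = 237, A = 118.5.
Then Σ (y_i + y_{i+1})·c_i = 2736, so ȳ = 2736 / (6·118.5) = 304/79.

304/79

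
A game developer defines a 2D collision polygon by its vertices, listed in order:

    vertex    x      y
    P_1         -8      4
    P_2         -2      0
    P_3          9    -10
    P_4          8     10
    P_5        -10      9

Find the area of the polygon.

Apply Gauss's area formula: 2A = Σ (x_i·y_{i+1} − x_{i+1}·y_i), indices taken mod 5.
Cross-terms: 8, 20, 170, 172, 32  ⇒  Σ = 402
Area = |Σ|/2 = 201.

201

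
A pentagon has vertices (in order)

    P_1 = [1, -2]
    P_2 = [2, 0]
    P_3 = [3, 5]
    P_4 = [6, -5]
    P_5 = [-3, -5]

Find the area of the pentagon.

32.5

Apply the shoelace (surveyor's) formula: 2A = Σ (x_i·y_{i+1} − x_{i+1}·y_i), indices taken mod 5.
Σ = (4) + (10) + (-45) + (-45) + (11) = -65
Area = |Σ|/2 = 32.5.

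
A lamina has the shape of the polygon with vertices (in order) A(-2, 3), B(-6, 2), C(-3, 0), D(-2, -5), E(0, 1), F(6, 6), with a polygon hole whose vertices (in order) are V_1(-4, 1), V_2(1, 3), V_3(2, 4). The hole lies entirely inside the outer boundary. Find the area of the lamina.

Outer boundary:
Apply the surveyor's formula: 2A = Σ (x_i·y_{i+1} − x_{i+1}·y_i), indices taken mod 6.
A→B: (-2)(2) − (-6)(3) = 14
B→C: (-6)(0) − (-3)(2) = 6
C→D: (-3)(-5) − (-2)(0) = 15
D→E: (-2)(1) − (0)(-5) = -2
E→F: (0)(6) − (6)(1) = -6
F→A: (6)(3) − (-2)(6) = 30
Σ = 57
Area = |Σ|/2 = 28.5.
Hole:
Σ = (-13) + (-2) + (18) = 3
Area = |Σ|/2 = 1.5.
Net area = 28.5 − 1.5 = 27.

27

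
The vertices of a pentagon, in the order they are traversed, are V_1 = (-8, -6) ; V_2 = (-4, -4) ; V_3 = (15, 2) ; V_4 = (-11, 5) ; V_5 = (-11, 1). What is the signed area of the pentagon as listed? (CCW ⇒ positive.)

Cross-terms: 8, 52, 97, 44, 74  ⇒  Σ = 275
Signed area = Σ/2 = 137.5 (positive ⇒ counter-clockwise traversal).

137.5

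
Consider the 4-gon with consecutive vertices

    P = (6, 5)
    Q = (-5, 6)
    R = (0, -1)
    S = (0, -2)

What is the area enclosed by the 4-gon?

P→Q: (6)(6) − (-5)(5) = 61
Q→R: (-5)(-1) − (0)(6) = 5
R→S: (0)(-2) − (0)(-1) = 0
S→P: (0)(5) − (6)(-2) = 12
Σ = 78
Area = |Σ|/2 = 39.

39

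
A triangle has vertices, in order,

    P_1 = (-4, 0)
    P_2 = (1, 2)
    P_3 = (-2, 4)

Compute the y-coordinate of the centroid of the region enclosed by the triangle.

2

Apply the shoelace formula. First the cross-terms c_i = x_i·y_{i+1} − x_{i+1}·y_i:
  -8, 8, 16  ⇒  2A = 16, A = 8.
Then Σ (y_i + y_{i+1})·c_i = 96, so ȳ = 96 / (6·8) = 2.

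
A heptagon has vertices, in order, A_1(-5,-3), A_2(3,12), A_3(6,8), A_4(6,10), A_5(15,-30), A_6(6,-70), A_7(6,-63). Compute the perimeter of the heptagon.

174

|A_1A_2| = √((8)² + (15)²) = √289 = 17
|A_2A_3| = √((3)² + (-4)²) = √25 = 5
|A_3A_4| = √((0)² + (2)²) = √4 = 2
|A_4A_5| = √((9)² + (-40)²) = √1681 = 41
|A_5A_6| = √((-9)² + (-40)²) = √1681 = 41
|A_6A_7| = √((0)² + (7)²) = √49 = 7
|A_7A_1| = √((-11)² + (60)²) = √3721 = 61
Perimeter = 17 + 5 + 2 + 41 + 41 + 7 + 61 = 174.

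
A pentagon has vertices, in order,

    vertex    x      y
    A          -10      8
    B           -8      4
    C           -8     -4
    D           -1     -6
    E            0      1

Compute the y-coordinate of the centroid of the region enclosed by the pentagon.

-19/141

Apply the shoelace (surveyor's) formula. First the cross-terms c_i = x_i·y_{i+1} − x_{i+1}·y_i:
  24, 64, 44, -1, 10  ⇒  2A = 141, A = 70.5.
Then Σ (y_i + y_{i+1})·c_i = -57, so ȳ = -57 / (6·70.5) = -19/141.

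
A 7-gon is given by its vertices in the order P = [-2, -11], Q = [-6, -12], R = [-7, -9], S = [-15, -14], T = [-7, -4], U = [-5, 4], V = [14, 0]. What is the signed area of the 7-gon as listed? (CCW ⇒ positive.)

-202.5

Σ = (-42) + (-30) + (-37) + (-38) + (-48) + (-56) + (-154) = -405
Signed area = Σ/2 = -202.5 (negative ⇒ clockwise traversal).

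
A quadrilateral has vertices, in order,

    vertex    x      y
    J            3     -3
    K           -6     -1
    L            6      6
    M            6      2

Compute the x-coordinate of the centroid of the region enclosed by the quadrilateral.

Apply the shoelace formula. First the cross-terms c_i = x_i·y_{i+1} − x_{i+1}·y_i:
  -21, -30, -24, -24  ⇒  2A = -99, A = -49.5.
Then Σ (x_i + x_{i+1})·c_i = -441, so x̄ = -441 / (6·(-49.5)) = 49/33.

49/33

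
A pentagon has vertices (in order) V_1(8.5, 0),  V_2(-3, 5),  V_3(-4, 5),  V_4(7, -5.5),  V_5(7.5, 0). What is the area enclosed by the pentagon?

37.875

Apply the shoelace formula: 2A = Σ (x_i·y_{i+1} − x_{i+1}·y_i), indices taken mod 5.
V_1→V_2: (8.5)(5) − (-3)(0) = 42.5
V_2→V_3: (-3)(5) − (-4)(5) = 5
V_3→V_4: (-4)(-5.5) − (7)(5) = -13
V_4→V_5: (7)(0) − (7.5)(-5.5) = 41.25
V_5→V_1: (7.5)(0) − (8.5)(0) = 0
Σ = 75.75
Area = |Σ|/2 = 37.875.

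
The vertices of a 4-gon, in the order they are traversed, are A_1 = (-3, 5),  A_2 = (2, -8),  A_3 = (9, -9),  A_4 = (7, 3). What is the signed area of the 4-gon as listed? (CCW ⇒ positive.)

101

Σ = (14) + (54) + (90) + (44) = 202
Signed area = Σ/2 = 101 (positive ⇒ counter-clockwise traversal).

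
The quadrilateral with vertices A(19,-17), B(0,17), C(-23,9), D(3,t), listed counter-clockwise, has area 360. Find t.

The doubled signed area Σ (x_i y_{i+1} − x_{i+1} y_i) is linear in t.
With t=0 it equals 636; the coefficient of t is -42 (from the two edges through D).
So -42·t + 636 = 2·360 = 720 ⇒ t = -2.

-2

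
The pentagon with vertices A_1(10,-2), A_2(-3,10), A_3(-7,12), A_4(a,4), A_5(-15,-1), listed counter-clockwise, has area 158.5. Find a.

The doubled signed area Σ (x_i y_{i+1} − x_{i+1} y_i) is linear in a.
With a=0 it equals 200; the coefficient of a is -13 (from the two edges through A_4).
So -13·a + 200 = 2·158.5 = 317 ⇒ a = -9.

-9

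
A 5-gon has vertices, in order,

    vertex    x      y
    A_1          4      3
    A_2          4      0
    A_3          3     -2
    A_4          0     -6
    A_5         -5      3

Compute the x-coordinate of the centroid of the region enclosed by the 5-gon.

29/285

Apply the surveyor's formula. First the cross-terms c_i = x_i·y_{i+1} − x_{i+1}·y_i:
  -12, -8, -18, -30, -27  ⇒  2A = -95, A = -47.5.
Then Σ (x_i + x_{i+1})·c_i = -29, so x̄ = -29 / (6·(-47.5)) = 29/285.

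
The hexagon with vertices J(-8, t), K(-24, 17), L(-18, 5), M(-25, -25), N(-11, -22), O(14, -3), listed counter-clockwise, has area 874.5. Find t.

The doubled signed area Σ (x_i y_{i+1} − x_{i+1} y_i) is linear in t.
With t=0 it equals 1217; the coefficient of t is 38 (from the two edges through J).
So 38·t + 1217 = 2·874.5 = 1749 ⇒ t = 14.

14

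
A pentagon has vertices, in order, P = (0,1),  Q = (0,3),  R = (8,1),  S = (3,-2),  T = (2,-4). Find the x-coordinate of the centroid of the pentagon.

437/147

Apply the surveyor's formula. First the cross-terms c_i = x_i·y_{i+1} − x_{i+1}·y_i:
  0, -24, -19, -8, 2  ⇒  2A = -49, A = -24.5.
Then Σ (x_i + x_{i+1})·c_i = -437, so x̄ = -437 / (6·(-24.5)) = 437/147.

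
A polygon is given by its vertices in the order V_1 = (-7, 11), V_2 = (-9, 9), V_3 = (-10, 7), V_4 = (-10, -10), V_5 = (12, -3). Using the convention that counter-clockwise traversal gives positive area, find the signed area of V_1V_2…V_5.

Apply the surveyor's formula: 2A = Σ (x_i·y_{i+1} − x_{i+1}·y_i), indices taken mod 5.
Σ = (36) + (27) + (170) + (150) + (111) = 494
Signed area = Σ/2 = 247 (positive ⇒ counter-clockwise traversal).

247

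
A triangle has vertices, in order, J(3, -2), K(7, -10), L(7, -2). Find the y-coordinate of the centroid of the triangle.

Apply Gauss's area formula. First the cross-terms c_i = x_i·y_{i+1} − x_{i+1}·y_i:
  -16, 56, -8  ⇒  2A = 32, A = 16.
Then Σ (y_i + y_{i+1})·c_i = -448, so ȳ = -448 / (6·16) = -14/3.

-14/3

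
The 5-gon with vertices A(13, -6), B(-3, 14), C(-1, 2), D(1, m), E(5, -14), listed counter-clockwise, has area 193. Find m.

Write out the shoelace sum; only the two edges meeting at D involve m:
2·Area = [((-1)·m − 1·2) + (1·(-14) − 5·m)] + 324
       = -6·m + 308 = 386
⇒ m = -13.

-13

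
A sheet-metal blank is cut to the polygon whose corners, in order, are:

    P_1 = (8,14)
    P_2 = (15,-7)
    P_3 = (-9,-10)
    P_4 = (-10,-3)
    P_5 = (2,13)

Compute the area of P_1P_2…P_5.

376

Σ = (-266) + (-213) + (-73) + (-124) + (-76) = -752
Area = |Σ|/2 = 376.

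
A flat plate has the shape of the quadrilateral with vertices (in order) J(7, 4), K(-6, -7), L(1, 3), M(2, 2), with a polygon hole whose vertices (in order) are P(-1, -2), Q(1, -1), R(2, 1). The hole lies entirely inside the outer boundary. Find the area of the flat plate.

21.5

Outer boundary:
J→K: (7)(-7) − (-6)(4) = -25
K→L: (-6)(3) − (1)(-7) = -11
L→M: (1)(2) − (2)(3) = -4
M→J: (2)(4) − (7)(2) = -6
Σ = -46
Area = |Σ|/2 = 23.
Hole:
Apply the shoelace (surveyor's) formula: 2A = Σ (x_i·y_{i+1} − x_{i+1}·y_i), indices taken mod 3.
P→Q: (-1)(-1) − (1)(-2) = 3
Q→R: (1)(1) − (2)(-1) = 3
R→P: (2)(-2) − (-1)(1) = -3
Σ = 3
Area = |Σ|/2 = 1.5.
Net area = 23 − 1.5 = 21.5.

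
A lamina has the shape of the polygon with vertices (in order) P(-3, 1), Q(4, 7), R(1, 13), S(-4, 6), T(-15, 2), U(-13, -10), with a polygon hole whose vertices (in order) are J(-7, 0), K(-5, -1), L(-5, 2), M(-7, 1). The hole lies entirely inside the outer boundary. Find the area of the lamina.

Outer boundary:
Apply Gauss's area formula: 2A = Σ (x_i·y_{i+1} − x_{i+1}·y_i), indices taken mod 6.
Σ = (-25) + (45) + (58) + (82) + (176) + (-43) = 293
Area = |Σ|/2 = 146.5.
Hole:
Apply Gauss's area formula: 2A = Σ (x_i·y_{i+1} − x_{i+1}·y_i), indices taken mod 4.
Σ = (7) + (-15) + (9) + (7) = 8
Area = |Σ|/2 = 4.
Net area = 146.5 − 4 = 142.5.

142.5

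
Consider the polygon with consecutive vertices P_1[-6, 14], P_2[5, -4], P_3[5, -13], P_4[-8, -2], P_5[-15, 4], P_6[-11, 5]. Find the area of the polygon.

211

Apply the shoelace formula: 2A = Σ (x_i·y_{i+1} − x_{i+1}·y_i), indices taken mod 6.
Σ = (-46) + (-45) + (-114) + (-62) + (-31) + (-124) = -422
Area = |Σ|/2 = 211.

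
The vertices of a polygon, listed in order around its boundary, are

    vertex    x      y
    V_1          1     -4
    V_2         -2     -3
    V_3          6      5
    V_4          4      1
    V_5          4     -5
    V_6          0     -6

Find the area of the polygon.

29.5

Apply the shoelace formula: 2A = Σ (x_i·y_{i+1} − x_{i+1}·y_i), indices taken mod 6.
Σ = (-11) + (8) + (-14) + (-24) + (-24) + (6) = -59
Area = |Σ|/2 = 29.5.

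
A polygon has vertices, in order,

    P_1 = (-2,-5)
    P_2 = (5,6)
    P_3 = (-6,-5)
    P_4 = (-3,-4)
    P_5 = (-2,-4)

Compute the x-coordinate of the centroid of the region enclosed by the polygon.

Apply the shoelace (surveyor's) formula. First the cross-terms c_i = x_i·y_{i+1} − x_{i+1}·y_i:
  13, 11, 9, 4, 2  ⇒  2A = 39, A = 19.5.
Then Σ (x_i + x_{i+1})·c_i = -81, so x̄ = -81 / (6·19.5) = -9/13.

-9/13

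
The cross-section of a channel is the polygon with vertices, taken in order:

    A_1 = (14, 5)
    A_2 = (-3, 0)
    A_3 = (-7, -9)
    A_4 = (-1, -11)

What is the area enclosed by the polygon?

129.5

Apply Gauss's area formula: 2A = Σ (x_i·y_{i+1} − x_{i+1}·y_i), indices taken mod 4.
Σ = (15) + (27) + (68) + (149) = 259
Area = |Σ|/2 = 129.5.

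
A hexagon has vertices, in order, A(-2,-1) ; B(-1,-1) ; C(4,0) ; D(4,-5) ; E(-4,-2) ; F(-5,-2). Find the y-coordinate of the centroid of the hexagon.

-295/132

Apply the shoelace formula. First the cross-terms c_i = x_i·y_{i+1} − x_{i+1}·y_i:
  1, 4, -20, -28, -2, 1  ⇒  2A = -44, A = -22.
Then Σ (y_i + y_{i+1})·c_i = 295, so ȳ = 295 / (6·(-22)) = -295/132.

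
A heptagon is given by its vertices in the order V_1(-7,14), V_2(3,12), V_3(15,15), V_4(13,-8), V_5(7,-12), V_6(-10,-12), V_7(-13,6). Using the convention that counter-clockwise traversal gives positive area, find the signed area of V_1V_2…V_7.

Σ = (-126) + (-135) + (-315) + (-100) + (-204) + (-216) + (-140) = -1236
Signed area = Σ/2 = -618 (negative ⇒ clockwise traversal).

-618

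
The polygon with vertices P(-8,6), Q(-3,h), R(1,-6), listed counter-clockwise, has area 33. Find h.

-8

Write out the shoelace sum; only the two edges meeting at Q involve h:
2·Area = [((-8)·h − (-3)·6) + ((-3)·(-6) − 1·h)] + -42
       = -9·h + -6 = 66
⇒ h = -8.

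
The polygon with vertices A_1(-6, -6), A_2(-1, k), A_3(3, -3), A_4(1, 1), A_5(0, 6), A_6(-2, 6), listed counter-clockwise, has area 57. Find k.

-5

Write out the shoelace sum; only the two edges meeting at A_2 involve k:
2·Area = [((-6)·k − (-1)·(-6)) + ((-1)·(-3) − 3·k)] + 72
       = -9·k + 69 = 114
⇒ k = -5.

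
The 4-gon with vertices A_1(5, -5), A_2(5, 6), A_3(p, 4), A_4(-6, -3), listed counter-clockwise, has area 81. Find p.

Write out the shoelace sum; only the two edges meeting at A_3 involve p:
2·Area = [(5·4 − p·6) + (p·(-3) − (-6)·4)] + 100
       = -9·p + 144 = 162
⇒ p = -2.

-2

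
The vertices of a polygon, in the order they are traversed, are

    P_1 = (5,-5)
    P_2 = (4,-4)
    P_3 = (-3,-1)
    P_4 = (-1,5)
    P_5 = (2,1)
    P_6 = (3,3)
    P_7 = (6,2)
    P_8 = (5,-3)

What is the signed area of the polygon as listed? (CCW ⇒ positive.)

Apply the shoelace formula: 2A = Σ (x_i·y_{i+1} − x_{i+1}·y_i), indices taken mod 8.
Cross-terms: 0, -16, -16, -11, 3, -12, -28, -10  ⇒  Σ = -90
Signed area = Σ/2 = -45 (negative ⇒ clockwise traversal).

-45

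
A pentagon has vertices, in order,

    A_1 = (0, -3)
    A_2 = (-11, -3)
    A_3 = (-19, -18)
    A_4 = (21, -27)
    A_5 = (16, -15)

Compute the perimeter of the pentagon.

|A_1A_2| = √((-11)² + (0)²) = √121 = 11
|A_2A_3| = √((-8)² + (-15)²) = √289 = 17
|A_3A_4| = √((40)² + (-9)²) = √1681 = 41
|A_4A_5| = √((-5)² + (12)²) = √169 = 13
|A_5A_1| = √((-16)² + (12)²) = √400 = 20
Perimeter = 11 + 17 + 41 + 13 + 20 = 102.

102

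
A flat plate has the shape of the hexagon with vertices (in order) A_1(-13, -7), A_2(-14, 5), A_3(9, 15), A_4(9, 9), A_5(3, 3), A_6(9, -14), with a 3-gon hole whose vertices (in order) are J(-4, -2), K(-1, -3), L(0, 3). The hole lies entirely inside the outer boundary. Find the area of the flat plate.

383.5

Outer boundary:
Apply the surveyor's formula: 2A = Σ (x_i·y_{i+1} − x_{i+1}·y_i), indices taken mod 6.
Σ = (-163) + (-255) + (-54) + (0) + (-69) + (-245) = -786
Area = |Σ|/2 = 393.
Hole:
Cross-terms: 10, -3, 12  ⇒  Σ = 19
Area = |Σ|/2 = 9.5.
Net area = 393 − 9.5 = 383.5.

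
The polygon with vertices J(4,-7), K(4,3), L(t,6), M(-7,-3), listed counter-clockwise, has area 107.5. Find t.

Write out the shoelace sum; only the two edges meeting at L involve t:
2·Area = [(4·6 − t·3) + (t·(-3) − (-7)·6)] + 101
       = -6·t + 167 = 215
⇒ t = -8.

-8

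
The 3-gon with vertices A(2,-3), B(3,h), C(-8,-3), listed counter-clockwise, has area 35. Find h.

4

Write out the shoelace sum; only the two edges meeting at B involve h:
2·Area = [(2·h − 3·(-3)) + (3·(-3) − (-8)·h)] + 30
       = 10·h + 30 = 70
⇒ h = 4.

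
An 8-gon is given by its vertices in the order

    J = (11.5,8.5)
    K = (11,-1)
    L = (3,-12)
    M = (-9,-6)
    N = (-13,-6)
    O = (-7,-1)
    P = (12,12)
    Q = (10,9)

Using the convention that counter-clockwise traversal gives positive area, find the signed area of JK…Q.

-257.75

Cross-terms: -105, -129, -126, -24, -29, -72, -12, -18.5  ⇒  Σ = -515.5
Signed area = Σ/2 = -257.75 (negative ⇒ clockwise traversal).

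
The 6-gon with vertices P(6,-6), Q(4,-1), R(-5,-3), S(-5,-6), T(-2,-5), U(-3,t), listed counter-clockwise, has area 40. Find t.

The doubled signed area Σ (x_i y_{i+1} − x_{i+1} y_i) is linear in t.
With t=0 it equals 32; the coefficient of t is -8 (from the two edges through U).
So -8·t + 32 = 2·40 = 80 ⇒ t = -6.

-6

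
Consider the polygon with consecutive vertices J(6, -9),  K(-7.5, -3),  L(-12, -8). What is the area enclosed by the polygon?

Apply the shoelace formula: 2A = Σ (x_i·y_{i+1} − x_{i+1}·y_i), indices taken mod 3.
Σ = (-85.5) + (24) + (156) = 94.5
Area = |Σ|/2 = 47.25.

47.25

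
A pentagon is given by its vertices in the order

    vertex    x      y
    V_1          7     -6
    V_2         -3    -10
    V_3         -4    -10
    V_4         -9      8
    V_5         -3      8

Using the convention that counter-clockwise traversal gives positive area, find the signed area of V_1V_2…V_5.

-153

Apply the shoelace formula: 2A = Σ (x_i·y_{i+1} − x_{i+1}·y_i), indices taken mod 5.
Σ = (-88) + (-10) + (-122) + (-48) + (-38) = -306
Signed area = Σ/2 = -153 (negative ⇒ clockwise traversal).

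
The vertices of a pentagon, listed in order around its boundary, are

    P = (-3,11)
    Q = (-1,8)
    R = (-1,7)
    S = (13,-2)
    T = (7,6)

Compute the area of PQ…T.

43

Σ = (-13) + (1) + (-89) + (92) + (95) = 86
Area = |Σ|/2 = 43.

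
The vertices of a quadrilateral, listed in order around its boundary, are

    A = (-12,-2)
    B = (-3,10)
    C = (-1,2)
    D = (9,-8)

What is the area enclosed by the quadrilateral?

123

A→B: (-12)(10) − (-3)(-2) = -126
B→C: (-3)(2) − (-1)(10) = 4
C→D: (-1)(-8) − (9)(2) = -10
D→A: (9)(-2) − (-12)(-8) = -114
Σ = -246
Area = |Σ|/2 = 123.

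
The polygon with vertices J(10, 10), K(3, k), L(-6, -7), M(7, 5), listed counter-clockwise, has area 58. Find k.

8

The doubled signed area Σ (x_i y_{i+1} − x_{i+1} y_i) is linear in k.
With k=0 it equals -12; the coefficient of k is 16 (from the two edges through K).
So 16·k + -12 = 2·58 = 116 ⇒ k = 8.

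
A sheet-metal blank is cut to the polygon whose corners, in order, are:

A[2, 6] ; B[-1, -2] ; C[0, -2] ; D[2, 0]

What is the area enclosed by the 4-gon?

Apply the shoelace formula: 2A = Σ (x_i·y_{i+1} − x_{i+1}·y_i), indices taken mod 4.
Cross-terms: 2, 2, 4, 12  ⇒  Σ = 20
Area = |Σ|/2 = 10.

10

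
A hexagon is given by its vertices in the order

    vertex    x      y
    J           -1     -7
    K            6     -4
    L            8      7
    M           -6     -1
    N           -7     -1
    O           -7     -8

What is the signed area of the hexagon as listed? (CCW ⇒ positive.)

121.5

Apply the surveyor's formula: 2A = Σ (x_i·y_{i+1} − x_{i+1}·y_i), indices taken mod 6.
Σ = (46) + (74) + (34) + (-1) + (49) + (41) = 243
Signed area = Σ/2 = 121.5 (positive ⇒ counter-clockwise traversal).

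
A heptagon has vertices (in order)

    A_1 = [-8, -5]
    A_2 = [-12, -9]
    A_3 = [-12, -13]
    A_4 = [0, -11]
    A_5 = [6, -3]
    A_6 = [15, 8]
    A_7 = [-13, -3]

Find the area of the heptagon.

Apply the shoelace formula: 2A = Σ (x_i·y_{i+1} − x_{i+1}·y_i), indices taken mod 7.
A_1→A_2: (-8)(-9) − (-12)(-5) = 12
A_2→A_3: (-12)(-13) − (-12)(-9) = 48
A_3→A_4: (-12)(-11) − (0)(-13) = 132
A_4→A_5: (0)(-3) − (6)(-11) = 66
A_5→A_6: (6)(8) − (15)(-3) = 93
A_6→A_7: (15)(-3) − (-13)(8) = 59
A_7→A_1: (-13)(-5) − (-8)(-3) = 41
Σ = 451
Area = |Σ|/2 = 225.5.

225.5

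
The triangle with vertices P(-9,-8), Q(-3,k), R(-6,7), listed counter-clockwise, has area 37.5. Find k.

The doubled signed area Σ (x_i y_{i+1} − x_{i+1} y_i) is linear in k.
With k=0 it equals 66; the coefficient of k is -3 (from the two edges through Q).
So -3·k + 66 = 2·37.5 = 75 ⇒ k = -3.

-3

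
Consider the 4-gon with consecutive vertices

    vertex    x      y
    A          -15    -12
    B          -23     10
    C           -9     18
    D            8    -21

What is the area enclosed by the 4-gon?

558

Σ = (-426) + (-324) + (45) + (-411) = -1116
Area = |Σ|/2 = 558.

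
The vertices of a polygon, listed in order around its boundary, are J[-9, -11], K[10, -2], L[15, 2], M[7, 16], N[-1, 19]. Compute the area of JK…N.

367.5

Σ = (128) + (50) + (226) + (149) + (182) = 735
Area = |Σ|/2 = 367.5.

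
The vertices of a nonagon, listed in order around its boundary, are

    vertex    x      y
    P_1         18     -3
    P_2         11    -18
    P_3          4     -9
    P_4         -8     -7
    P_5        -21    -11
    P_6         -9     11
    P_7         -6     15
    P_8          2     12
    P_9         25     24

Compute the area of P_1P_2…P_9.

868.5

Apply Gauss's area formula: 2A = Σ (x_i·y_{i+1} − x_{i+1}·y_i), indices taken mod 9.
Cross-terms: -291, -27, -100, -59, -330, -69, -102, -252, -507  ⇒  Σ = -1737
Area = |Σ|/2 = 868.5.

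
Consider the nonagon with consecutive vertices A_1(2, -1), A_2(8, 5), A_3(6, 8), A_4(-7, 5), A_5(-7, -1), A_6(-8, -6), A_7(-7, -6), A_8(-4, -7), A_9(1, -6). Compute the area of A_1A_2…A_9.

143.5

Σ = (18) + (34) + (86) + (42) + (34) + (6) + (25) + (31) + (11) = 287
Area = |Σ|/2 = 143.5.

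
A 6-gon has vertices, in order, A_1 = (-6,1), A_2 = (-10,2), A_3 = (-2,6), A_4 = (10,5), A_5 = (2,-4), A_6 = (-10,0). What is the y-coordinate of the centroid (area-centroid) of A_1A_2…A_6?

281/171

Apply the shoelace formula. First the cross-terms c_i = x_i·y_{i+1} − x_{i+1}·y_i:
  -2, -56, -70, -50, -40, -10  ⇒  2A = -228, A = -114.
Then Σ (y_i + y_{i+1})·c_i = -1124, so ȳ = -1124 / (6·(-114)) = 281/171.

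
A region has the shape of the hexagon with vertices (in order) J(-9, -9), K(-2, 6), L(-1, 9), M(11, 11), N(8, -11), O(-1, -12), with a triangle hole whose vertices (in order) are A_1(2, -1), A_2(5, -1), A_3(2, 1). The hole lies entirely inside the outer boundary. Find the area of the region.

301.5

Outer boundary:
Apply the shoelace (surveyor's) formula: 2A = Σ (x_i·y_{i+1} − x_{i+1}·y_i), indices taken mod 6.
Σ = (-72) + (-12) + (-110) + (-209) + (-107) + (-99) = -609
Area = |Σ|/2 = 304.5.
Hole:
Apply the surveyor's formula: 2A = Σ (x_i·y_{i+1} − x_{i+1}·y_i), indices taken mod 3.
Σ = (3) + (7) + (-4) = 6
Area = |Σ|/2 = 3.
Net area = 304.5 − 3 = 301.5.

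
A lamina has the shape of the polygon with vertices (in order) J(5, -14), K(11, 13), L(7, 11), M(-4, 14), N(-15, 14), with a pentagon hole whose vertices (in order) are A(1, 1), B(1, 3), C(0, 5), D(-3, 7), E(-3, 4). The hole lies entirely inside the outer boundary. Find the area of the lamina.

Outer boundary:
Apply Gauss's area formula: 2A = Σ (x_i·y_{i+1} − x_{i+1}·y_i), indices taken mod 5.
Σ = (219) + (30) + (142) + (154) + (140) = 685
Area = |Σ|/2 = 342.5.
Hole:
Cross-terms: 2, 5, 15, 9, -7  ⇒  Σ = 24
Area = |Σ|/2 = 12.
Net area = 342.5 − 12 = 330.5.

330.5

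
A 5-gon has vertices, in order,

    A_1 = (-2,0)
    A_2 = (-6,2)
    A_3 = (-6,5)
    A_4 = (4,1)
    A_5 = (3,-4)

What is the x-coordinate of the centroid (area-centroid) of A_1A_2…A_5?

-53/75

Apply Gauss's area formula. First the cross-terms c_i = x_i·y_{i+1} − x_{i+1}·y_i:
  -4, -18, -26, -19, -8  ⇒  2A = -75, A = -37.5.
Then Σ (x_i + x_{i+1})·c_i = 159, so x̄ = 159 / (6·(-37.5)) = -53/75.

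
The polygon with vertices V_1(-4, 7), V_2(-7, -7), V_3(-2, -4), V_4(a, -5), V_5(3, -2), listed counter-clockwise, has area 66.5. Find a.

2

The doubled signed area Σ (x_i y_{i+1} − x_{i+1} y_i) is linear in a.
With a=0 it equals 129; the coefficient of a is 2 (from the two edges through V_4).
So 2·a + 129 = 2·66.5 = 133 ⇒ a = 2.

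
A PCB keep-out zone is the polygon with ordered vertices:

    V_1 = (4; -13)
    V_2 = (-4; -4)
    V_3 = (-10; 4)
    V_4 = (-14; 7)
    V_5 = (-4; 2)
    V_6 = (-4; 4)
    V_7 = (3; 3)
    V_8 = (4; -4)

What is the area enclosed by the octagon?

115

Apply the shoelace formula: 2A = Σ (x_i·y_{i+1} − x_{i+1}·y_i), indices taken mod 8.
Σ = (-68) + (-56) + (-14) + (0) + (-8) + (-24) + (-24) + (-36) = -230
Area = |Σ|/2 = 115.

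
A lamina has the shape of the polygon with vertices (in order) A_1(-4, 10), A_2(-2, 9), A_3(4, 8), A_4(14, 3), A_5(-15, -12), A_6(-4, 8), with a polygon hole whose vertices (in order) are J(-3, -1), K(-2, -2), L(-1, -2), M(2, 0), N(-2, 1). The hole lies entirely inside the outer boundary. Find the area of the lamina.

Outer boundary:
Cross-terms: -16, -52, -100, -123, -168, -8  ⇒  Σ = -467
Area = |Σ|/2 = 233.5.
Hole:
Apply the surveyor's formula: 2A = Σ (x_i·y_{i+1} − x_{i+1}·y_i), indices taken mod 5.
J→K: (-3)(-2) − (-2)(-1) = 4
K→L: (-2)(-2) − (-1)(-2) = 2
L→M: (-1)(0) − (2)(-2) = 4
M→N: (2)(1) − (-2)(0) = 2
N→J: (-2)(-1) − (-3)(1) = 5
Σ = 17
Area = |Σ|/2 = 8.5.
Net area = 233.5 − 8.5 = 225.

225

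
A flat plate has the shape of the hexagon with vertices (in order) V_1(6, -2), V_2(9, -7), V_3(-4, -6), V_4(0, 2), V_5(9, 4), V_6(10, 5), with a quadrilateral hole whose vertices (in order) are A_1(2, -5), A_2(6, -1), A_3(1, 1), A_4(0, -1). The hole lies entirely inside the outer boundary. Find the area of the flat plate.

Outer boundary:
Apply the shoelace formula: 2A = Σ (x_i·y_{i+1} − x_{i+1}·y_i), indices taken mod 6.
V_1→V_2: (6)(-7) − (9)(-2) = -24
V_2→V_3: (9)(-6) − (-4)(-7) = -82
V_3→V_4: (-4)(2) − (0)(-6) = -8
V_4→V_5: (0)(4) − (9)(2) = -18
V_5→V_6: (9)(5) − (10)(4) = 5
V_6→V_1: (10)(-2) − (6)(5) = -50
Σ = -177
Area = |Σ|/2 = 88.5.
Hole:
Apply the surveyor's formula: 2A = Σ (x_i·y_{i+1} − x_{i+1}·y_i), indices taken mod 4.
Σ = (28) + (7) + (-1) + (2) = 36
Area = |Σ|/2 = 18.
Net area = 88.5 − 18 = 70.5.

70.5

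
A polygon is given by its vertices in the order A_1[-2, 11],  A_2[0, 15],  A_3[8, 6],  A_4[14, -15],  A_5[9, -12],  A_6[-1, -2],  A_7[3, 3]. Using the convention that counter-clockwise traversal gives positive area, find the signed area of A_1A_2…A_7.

-187.5

Apply Gauss's area formula: 2A = Σ (x_i·y_{i+1} − x_{i+1}·y_i), indices taken mod 7.
Σ = (-30) + (-120) + (-204) + (-33) + (-30) + (3) + (39) = -375
Signed area = Σ/2 = -187.5 (negative ⇒ clockwise traversal).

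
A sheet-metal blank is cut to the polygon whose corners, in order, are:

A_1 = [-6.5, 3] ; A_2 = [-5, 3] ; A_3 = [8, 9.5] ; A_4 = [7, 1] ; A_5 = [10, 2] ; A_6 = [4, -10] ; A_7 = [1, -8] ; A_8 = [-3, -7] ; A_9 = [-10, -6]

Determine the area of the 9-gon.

206.25

Apply Gauss's area formula: 2A = Σ (x_i·y_{i+1} − x_{i+1}·y_i), indices taken mod 9.
Σ = (-4.5) + (-71.5) + (-58.5) + (4) + (-108) + (-22) + (-31) + (-52) + (-69) = -412.5
Area = |Σ|/2 = 206.25.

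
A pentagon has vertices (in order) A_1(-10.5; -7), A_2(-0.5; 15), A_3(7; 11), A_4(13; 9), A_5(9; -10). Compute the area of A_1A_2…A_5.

365.25

Σ = (-161) + (-110.5) + (-80) + (-211) + (-168) = -730.5
Area = |Σ|/2 = 365.25.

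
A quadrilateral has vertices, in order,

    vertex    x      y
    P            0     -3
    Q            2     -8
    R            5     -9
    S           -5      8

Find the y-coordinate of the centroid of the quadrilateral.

Apply the shoelace formula. First the cross-terms c_i = x_i·y_{i+1} − x_{i+1}·y_i:
  6, 22, -5, 15  ⇒  2A = 38, A = 19.
Then Σ (y_i + y_{i+1})·c_i = -360, so ȳ = -360 / (6·19) = -60/19.

-60/19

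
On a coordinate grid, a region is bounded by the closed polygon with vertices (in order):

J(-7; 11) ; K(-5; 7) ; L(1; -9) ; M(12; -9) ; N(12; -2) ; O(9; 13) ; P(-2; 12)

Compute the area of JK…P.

298.5

Cross-terms: 6, 38, 99, 84, 174, 134, 62  ⇒  Σ = 597
Area = |Σ|/2 = 298.5.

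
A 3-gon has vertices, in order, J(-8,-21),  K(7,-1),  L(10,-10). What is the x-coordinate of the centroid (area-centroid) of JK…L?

3

Apply the shoelace (surveyor's) formula. First the cross-terms c_i = x_i·y_{i+1} − x_{i+1}·y_i:
  155, -60, -290  ⇒  2A = -195, A = -97.5.
Then Σ (x_i + x_{i+1})·c_i = -1755, so x̄ = -1755 / (6·(-97.5)) = 3.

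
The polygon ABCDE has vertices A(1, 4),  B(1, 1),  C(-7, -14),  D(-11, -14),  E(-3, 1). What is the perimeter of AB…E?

|AB| = √((0)² + (-3)²) = √9 = 3
|BC| = √((-8)² + (-15)²) = √289 = 17
|CD| = √((-4)² + (0)²) = √16 = 4
|DE| = √((8)² + (15)²) = √289 = 17
|EA| = √((4)² + (3)²) = √25 = 5
Perimeter = 3 + 17 + 4 + 17 + 5 = 46.

46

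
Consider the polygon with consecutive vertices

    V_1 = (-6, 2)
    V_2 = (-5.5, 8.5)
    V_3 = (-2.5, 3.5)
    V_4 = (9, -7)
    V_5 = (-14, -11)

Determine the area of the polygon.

171.5

Σ = (-40) + (2) + (-14) + (-197) + (-94) = -343
Area = |Σ|/2 = 171.5.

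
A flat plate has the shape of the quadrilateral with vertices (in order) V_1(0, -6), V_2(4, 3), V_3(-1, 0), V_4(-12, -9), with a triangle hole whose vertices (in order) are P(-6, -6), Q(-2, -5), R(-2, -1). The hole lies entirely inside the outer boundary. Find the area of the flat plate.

46

Outer boundary:
Σ = (24) + (3) + (9) + (72) = 108
Area = |Σ|/2 = 54.
Hole:
Cross-terms: 18, -8, 6  ⇒  Σ = 16
Area = |Σ|/2 = 8.
Net area = 54 − 8 = 46.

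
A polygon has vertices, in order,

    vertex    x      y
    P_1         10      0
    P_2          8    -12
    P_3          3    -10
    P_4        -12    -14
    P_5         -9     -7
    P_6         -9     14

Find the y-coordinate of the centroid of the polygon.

Apply Gauss's area formula. First the cross-terms c_i = x_i·y_{i+1} − x_{i+1}·y_i:
  -120, -44, -162, -42, -189, -140  ⇒  2A = -697, A = -348.5.
Then Σ (y_i + y_{i+1})·c_i = 3895, so ȳ = 3895 / (6·(-348.5)) = -95/51.

-95/51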